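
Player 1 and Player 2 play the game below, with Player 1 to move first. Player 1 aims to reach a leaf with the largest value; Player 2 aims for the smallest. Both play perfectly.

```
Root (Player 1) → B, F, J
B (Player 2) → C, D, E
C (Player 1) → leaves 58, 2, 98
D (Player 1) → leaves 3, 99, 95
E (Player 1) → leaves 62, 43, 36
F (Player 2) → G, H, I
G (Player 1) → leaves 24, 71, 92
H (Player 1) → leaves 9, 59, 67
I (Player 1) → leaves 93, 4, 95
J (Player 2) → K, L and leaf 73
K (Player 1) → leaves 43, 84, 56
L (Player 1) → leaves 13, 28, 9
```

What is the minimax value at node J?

K: max(43, 84, 56) = 84
L: max(13, 28, 9) = 28
J: min(84, 28, 73) = 28

28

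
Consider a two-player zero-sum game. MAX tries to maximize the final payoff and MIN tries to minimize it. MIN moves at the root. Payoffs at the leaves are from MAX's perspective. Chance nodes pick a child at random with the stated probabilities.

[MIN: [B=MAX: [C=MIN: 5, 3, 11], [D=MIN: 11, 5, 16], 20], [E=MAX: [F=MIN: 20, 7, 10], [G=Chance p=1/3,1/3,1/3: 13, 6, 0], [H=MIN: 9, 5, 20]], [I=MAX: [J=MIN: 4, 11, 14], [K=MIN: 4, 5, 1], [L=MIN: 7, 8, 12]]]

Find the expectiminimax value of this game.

7

C (MIN): min(5, 3, 11) = 3
D (MIN): min(11, 5, 16) = 5
B (MAX): max(3, 5, 20) = 20
F (MIN): min(20, 7, 10) = 7
G (Chance): 1/3·13 + 1/3·6 + 1/3·0 = 6.33
H (MIN): min(9, 5, 20) = 5
E (MAX): max(7, 6.33, 5) = 7
J (MIN): min(4, 11, 14) = 4
K (MIN): min(4, 5, 1) = 1
L (MIN): min(7, 8, 12) = 7
I (MAX): max(4, 1, 7) = 7
Root (MIN): min(20, 7, 7) = 7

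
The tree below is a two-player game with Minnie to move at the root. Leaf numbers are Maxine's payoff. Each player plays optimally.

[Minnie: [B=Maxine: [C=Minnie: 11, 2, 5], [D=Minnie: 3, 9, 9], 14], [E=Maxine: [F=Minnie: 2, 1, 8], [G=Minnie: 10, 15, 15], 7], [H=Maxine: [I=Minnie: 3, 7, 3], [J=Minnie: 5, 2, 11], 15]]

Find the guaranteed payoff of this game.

C (Minnie): min(11, 2, 5) = 2
D (Minnie): min(3, 9, 9) = 3
B (Maxine): max(2, 3, 14) = 14
F (Minnie): min(2, 1, 8) = 1
G (Minnie): min(10, 15, 15) = 10
E (Maxine): max(1, 10, 7) = 10
I (Minnie): min(3, 7, 3) = 3
J (Minnie): min(5, 2, 11) = 2
H (Maxine): max(3, 2, 15) = 15
Root (Minnie): min(14, 10, 15) = 10

10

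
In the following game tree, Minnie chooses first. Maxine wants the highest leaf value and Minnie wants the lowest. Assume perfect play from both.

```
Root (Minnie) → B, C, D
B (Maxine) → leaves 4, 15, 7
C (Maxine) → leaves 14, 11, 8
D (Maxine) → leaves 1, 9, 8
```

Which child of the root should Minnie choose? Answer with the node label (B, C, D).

D

B (Maxine): max(4, 15, 7) = 15
C (Maxine): max(14, 11, 8) = 14
D (Maxine): max(1, 9, 8) = 9
Root (Minnie): min(15, 14, 9) = 9
Minnie picks the child with the lowest value: D (value 9).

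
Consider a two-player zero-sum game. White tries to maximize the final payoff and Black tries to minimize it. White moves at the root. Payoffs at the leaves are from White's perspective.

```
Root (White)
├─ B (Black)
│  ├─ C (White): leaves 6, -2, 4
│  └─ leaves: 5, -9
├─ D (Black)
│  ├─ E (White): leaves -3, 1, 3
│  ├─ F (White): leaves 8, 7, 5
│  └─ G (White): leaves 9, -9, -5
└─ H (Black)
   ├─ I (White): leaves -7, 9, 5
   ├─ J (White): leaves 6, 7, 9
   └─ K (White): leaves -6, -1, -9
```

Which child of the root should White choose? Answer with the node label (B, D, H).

D

C (White): max(6, -2, 4) = 6
B (Black): min(6, 5, -9) = -9
E (White): max(-3, 1, 3) = 3
F (White): max(8, 7, 5) = 8
G (White): max(9, -9, -5) = 9
D (Black): min(3, 8, 9) = 3
I (White): max(-7, 9, 5) = 9
J (White): max(6, 7, 9) = 9
K (White): max(-6, -1, -9) = -1
H (Black): min(9, 9, -1) = -1
Root (White): max(-9, 3, -1) = 3
White picks the child with the highest value: D (value 3).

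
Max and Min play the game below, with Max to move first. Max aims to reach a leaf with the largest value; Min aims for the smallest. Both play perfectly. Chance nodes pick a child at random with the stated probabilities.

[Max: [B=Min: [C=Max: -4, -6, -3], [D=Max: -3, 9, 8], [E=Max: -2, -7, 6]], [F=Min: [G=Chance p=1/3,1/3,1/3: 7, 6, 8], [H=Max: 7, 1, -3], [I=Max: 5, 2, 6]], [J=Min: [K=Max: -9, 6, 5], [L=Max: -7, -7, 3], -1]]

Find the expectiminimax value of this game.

C (Max): max(-4, -6, -3) = -3
D (Max): max(-3, 9, 8) = 9
E (Max): max(-2, -7, 6) = 6
B (Min): min(-3, 9, 6) = -3
G (Chance): 1/3·7 + 1/3·6 + 1/3·8 = 7
H (Max): max(7, 1, -3) = 7
I (Max): max(5, 2, 6) = 6
F (Min): min(7, 7, 6) = 6
K (Max): max(-9, 6, 5) = 6
L (Max): max(-7, -7, 3) = 3
J (Min): min(6, 3, -1) = -1
Root (Max): max(-3, 6, -1) = 6

6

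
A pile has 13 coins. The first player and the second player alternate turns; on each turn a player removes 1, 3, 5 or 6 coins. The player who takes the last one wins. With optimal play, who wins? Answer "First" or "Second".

Compute winning (W) and losing (L) positions by backward induction:
i:   0  1  2  3  4  5  6  7  8  9 10 11 12 13
     L  W  L  W  L  W  W  W  W  W  W  L  W  L
Position 13 is L, so the second player wins.

Second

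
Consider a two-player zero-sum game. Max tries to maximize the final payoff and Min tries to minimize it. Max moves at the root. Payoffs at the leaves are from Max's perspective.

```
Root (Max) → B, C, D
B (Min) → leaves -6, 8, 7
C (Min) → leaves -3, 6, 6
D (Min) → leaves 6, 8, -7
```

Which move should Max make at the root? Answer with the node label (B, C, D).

B (Min): min(-6, 8, 7) = -6
C (Min): min(-3, 6, 6) = -3
D (Min): min(6, 8, -7) = -7
Root (Max): max(-6, -3, -7) = -3
Max picks the child with the highest value: C (value -3).

C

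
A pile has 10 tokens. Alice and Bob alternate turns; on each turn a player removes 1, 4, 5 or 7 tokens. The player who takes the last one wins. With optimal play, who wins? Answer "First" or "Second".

Second

Mark each pile size as W (mover wins) or L (mover loses):
i:   0  1  2  3  4  5  6  7  8  9 10
     L  W  L  W  W  W  W  W  L  W  L
Position 10 is L, so the second player wins.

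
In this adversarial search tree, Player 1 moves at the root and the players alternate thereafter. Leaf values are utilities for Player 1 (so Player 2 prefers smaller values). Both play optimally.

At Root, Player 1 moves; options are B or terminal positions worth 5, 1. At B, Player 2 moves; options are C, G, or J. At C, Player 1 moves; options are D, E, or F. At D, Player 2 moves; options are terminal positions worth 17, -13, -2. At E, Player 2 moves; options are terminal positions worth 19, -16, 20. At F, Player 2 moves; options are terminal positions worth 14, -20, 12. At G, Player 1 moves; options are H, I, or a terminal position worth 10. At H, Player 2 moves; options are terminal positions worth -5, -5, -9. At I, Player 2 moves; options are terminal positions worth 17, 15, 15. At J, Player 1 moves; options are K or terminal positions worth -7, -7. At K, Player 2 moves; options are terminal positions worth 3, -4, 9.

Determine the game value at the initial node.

D (Player 2): min(17, -13, -2) = -13
E (Player 2): min(19, -16, 20) = -16
F (Player 2): min(14, -20, 12) = -20
C (Player 1): max(-13, -16, -20) = -13
H (Player 2): min(-5, -5, -9) = -9
I (Player 2): min(17, 15, 15) = 15
G (Player 1): max(-9, 15, 10) = 15
K (Player 2): min(3, -4, 9) = -4
J (Player 1): max(-4, -7, -7) = -4
B (Player 2): min(-13, 15, -4) = -13
Root (Player 1): max(-13, 5, 1) = 5

5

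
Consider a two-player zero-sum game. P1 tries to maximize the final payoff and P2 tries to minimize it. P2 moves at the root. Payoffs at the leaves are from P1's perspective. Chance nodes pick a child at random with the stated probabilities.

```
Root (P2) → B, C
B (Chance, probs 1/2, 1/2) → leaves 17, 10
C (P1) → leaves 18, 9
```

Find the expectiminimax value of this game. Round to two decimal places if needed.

13.5

B (Chance): 1/2·17 + 1/2·10 = 13.5
C (P1): max(18, 9) = 18
Root (P2): min(13.5, 18) = 13.5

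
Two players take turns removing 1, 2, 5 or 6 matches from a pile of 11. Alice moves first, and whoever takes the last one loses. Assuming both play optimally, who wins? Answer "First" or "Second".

i:   0  1  2  3  4  5  6  7  8  9 10 11
     W  L  W  W  L  W  W  W  L  W  W  L
Position 11 is L, so the second player wins.

Second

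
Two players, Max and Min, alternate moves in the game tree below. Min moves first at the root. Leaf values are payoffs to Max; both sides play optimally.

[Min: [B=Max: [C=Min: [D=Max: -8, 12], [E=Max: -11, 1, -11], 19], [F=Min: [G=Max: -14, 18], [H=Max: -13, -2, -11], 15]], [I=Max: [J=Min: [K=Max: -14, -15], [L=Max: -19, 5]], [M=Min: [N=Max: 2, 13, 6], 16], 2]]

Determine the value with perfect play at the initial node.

1

D (Max): max(-8, 12) = 12
E (Max): max(-11, 1, -11) = 1
C (Min): min(12, 1, 19) = 1
G (Max): max(-14, 18) = 18
H (Max): max(-13, -2, -11) = -2
F (Min): min(18, -2, 15) = -2
B (Max): max(1, -2) = 1
K (Max): max(-14, -15) = -14
L (Max): max(-19, 5) = 5
J (Min): min(-14, 5) = -14
N (Max): max(2, 13, 6) = 13
M (Min): min(13, 16) = 13
I (Max): max(-14, 13, 2) = 13
Root (Min): min(1, 13) = 1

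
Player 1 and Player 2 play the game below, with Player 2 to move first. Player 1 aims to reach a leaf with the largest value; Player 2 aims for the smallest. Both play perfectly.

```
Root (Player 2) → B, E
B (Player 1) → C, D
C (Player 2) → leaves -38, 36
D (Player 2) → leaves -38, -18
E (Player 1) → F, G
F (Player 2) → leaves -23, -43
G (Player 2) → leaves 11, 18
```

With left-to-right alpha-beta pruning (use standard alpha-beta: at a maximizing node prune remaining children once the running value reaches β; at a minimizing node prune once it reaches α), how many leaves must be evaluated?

C [α=-∞,β=+∞]: v=-38
D [α=-38,β=+∞]: v=-38 after child 1 ≤ α → α-cutoff, skip 1
B [α=-∞,β=+∞]: v=-38
F [α=-∞,β=-38]: v=-43
G [α=-43,β=-38]: v=11
E [α=-∞,β=-38]: v=11
Root [α=-∞,β=+∞]: v=-38
Leaves evaluated: 7 of 8.

7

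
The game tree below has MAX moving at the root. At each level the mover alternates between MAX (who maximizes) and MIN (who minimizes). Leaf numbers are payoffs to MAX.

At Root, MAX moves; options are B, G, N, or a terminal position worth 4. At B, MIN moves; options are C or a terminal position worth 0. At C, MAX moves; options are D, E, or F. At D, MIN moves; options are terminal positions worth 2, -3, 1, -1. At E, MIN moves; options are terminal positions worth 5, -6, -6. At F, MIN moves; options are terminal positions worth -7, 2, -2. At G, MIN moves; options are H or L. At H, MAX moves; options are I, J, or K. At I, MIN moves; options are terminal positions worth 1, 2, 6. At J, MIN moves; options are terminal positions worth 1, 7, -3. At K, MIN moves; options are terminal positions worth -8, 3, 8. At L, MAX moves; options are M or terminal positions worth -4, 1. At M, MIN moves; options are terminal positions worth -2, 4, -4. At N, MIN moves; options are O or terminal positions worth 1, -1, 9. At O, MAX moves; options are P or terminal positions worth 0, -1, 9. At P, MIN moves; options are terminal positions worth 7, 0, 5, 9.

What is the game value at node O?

9

P: min(7, 0, 5, 9) = 0
O: max(0, 0, -1, 9) = 9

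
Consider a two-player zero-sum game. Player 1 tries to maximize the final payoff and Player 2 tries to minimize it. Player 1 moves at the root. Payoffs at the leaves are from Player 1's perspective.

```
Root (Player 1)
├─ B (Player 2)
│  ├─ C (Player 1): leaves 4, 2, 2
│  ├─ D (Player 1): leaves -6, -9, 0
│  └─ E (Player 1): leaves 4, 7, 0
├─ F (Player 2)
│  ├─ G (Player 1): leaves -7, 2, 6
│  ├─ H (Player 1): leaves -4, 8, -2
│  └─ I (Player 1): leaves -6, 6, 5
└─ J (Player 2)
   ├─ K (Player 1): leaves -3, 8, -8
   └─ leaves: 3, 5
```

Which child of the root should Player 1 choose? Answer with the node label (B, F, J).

C (Player 1): max(4, 2, 2) = 4
D (Player 1): max(-6, -9, 0) = 0
E (Player 1): max(4, 7, 0) = 7
B (Player 2): min(4, 0, 7) = 0
G (Player 1): max(-7, 2, 6) = 6
H (Player 1): max(-4, 8, -2) = 8
I (Player 1): max(-6, 6, 5) = 6
F (Player 2): min(6, 8, 6) = 6
K (Player 1): max(-3, 8, -8) = 8
J (Player 2): min(8, 3, 5) = 3
Root (Player 1): max(0, 6, 3) = 6
Player 1 picks the child with the highest value: F (value 6).

F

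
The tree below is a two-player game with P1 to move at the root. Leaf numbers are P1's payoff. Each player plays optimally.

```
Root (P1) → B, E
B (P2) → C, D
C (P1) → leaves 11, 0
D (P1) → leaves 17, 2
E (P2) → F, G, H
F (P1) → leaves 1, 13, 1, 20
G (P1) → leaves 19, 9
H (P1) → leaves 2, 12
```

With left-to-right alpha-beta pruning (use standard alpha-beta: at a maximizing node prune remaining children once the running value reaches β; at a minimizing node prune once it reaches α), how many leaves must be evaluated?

C [α=-∞,β=+∞]: v=11
D [α=-∞,β=11]: v=17 after child 1 ≥ β → β-cutoff, skip 1
B [α=-∞,β=+∞]: v=11
F [α=11,β=+∞]: v=20
G [α=11,β=20]: v=19
H [α=11,β=19]: v=12
E [α=11,β=+∞]: v=12
Root [α=-∞,β=+∞]: v=12
Leaves evaluated: 11 of 12.

11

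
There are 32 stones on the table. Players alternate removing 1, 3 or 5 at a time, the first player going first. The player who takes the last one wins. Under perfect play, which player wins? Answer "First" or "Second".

Second

Compute winning (W) and losing (L) positions by backward induction:
i:   0  1  2  3  4  5  6  7  8  9 10 11 12 13 14 15 16 17 18 19 20 21 22 23 24 25 26 27 28 29 30 31 32
     L  W  L  W  L  W  L  W  L  W  L  W  L  W  L  W  L  W  L  W  L  W  L  W  L  W  L  W  L  W  L  W  L
Position 32 is L, so the second player wins.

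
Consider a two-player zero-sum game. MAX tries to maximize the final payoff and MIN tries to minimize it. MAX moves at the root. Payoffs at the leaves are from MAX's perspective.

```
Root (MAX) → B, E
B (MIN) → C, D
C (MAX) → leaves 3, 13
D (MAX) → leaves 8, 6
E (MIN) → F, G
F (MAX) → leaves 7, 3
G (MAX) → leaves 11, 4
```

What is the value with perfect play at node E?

7

F: max(7, 3) = 7
G: max(11, 4) = 11
E: min(7, 11) = 7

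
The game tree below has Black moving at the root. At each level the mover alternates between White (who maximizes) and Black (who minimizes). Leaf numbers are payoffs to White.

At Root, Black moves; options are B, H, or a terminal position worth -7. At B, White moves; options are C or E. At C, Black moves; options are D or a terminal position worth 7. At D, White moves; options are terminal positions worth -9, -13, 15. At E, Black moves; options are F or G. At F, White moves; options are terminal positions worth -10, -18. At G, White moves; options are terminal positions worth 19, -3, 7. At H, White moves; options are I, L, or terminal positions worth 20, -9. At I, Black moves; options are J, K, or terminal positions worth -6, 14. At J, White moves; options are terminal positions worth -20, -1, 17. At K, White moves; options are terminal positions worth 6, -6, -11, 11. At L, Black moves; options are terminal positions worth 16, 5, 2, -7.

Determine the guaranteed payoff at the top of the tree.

D (White): max(-9, -13, 15) = 15
C (Black): min(15, 7) = 7
F (White): max(-10, -18) = -10
G (White): max(19, -3, 7) = 19
E (Black): min(-10, 19) = -10
B (White): max(7, -10) = 7
J (White): max(-20, -1, 17) = 17
K (White): max(6, -6, -11, 11) = 11
I (Black): min(17, 11, -6, 14) = -6
L (Black): min(16, 5, 2, -7) = -7
H (White): max(-6, -7, 20, -9) = 20
Root (Black): min(7, 20, -7) = -7

-7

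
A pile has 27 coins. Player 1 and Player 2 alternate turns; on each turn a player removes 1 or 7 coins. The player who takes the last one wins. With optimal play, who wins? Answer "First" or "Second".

Compute winning (W) and losing (L) positions by backward induction:
i:   0  1  2  3  4  5  6  7  8  9 10 11 12 13 14 15 16 17 18 19 20 21 22 23 24 25 26 27
     L  W  L  W  L  W  L  W  L  W  L  W  L  W  L  W  L  W  L  W  L  W  L  W  L  W  L  W
Position 27 is W, so the first player wins.

First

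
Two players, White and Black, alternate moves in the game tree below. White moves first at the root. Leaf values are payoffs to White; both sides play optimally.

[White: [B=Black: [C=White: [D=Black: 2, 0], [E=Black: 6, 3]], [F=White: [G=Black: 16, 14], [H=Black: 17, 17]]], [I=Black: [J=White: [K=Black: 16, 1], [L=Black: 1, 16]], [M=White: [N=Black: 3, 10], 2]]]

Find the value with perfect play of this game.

3

D (Black): min(2, 0) = 0
E (Black): min(6, 3) = 3
C (White): max(0, 3) = 3
G (Black): min(16, 14) = 14
H (Black): min(17, 17) = 17
F (White): max(14, 17) = 17
B (Black): min(3, 17) = 3
K (Black): min(16, 1) = 1
L (Black): min(1, 16) = 1
J (White): max(1, 1) = 1
N (Black): min(3, 10) = 3
M (White): max(3, 2) = 3
I (Black): min(1, 3) = 1
Root (White): max(3, 1) = 3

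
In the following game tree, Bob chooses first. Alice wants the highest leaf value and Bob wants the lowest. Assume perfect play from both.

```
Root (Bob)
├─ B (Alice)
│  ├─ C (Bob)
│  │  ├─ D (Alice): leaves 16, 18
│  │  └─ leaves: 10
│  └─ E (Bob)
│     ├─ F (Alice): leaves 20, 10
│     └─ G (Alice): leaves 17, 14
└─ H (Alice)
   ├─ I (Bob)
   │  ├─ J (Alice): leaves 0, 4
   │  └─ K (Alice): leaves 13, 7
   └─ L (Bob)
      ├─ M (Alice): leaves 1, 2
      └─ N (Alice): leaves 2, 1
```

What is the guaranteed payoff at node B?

D: max(16, 18) = 18
C: min(18, 10) = 10
F: max(20, 10) = 20
G: max(17, 14) = 17
E: min(20, 17) = 17
B: max(10, 17) = 17

17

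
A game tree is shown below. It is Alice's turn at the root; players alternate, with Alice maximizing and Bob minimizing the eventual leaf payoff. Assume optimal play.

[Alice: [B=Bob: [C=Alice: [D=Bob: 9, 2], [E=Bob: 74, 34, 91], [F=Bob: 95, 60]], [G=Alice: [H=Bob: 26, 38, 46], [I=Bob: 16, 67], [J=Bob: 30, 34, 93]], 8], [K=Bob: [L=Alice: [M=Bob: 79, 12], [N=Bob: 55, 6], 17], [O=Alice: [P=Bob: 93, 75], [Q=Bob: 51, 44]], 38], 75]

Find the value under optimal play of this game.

75

D (Bob): min(9, 2) = 2
E (Bob): min(74, 34, 91) = 34
F (Bob): min(95, 60) = 60
C (Alice): max(2, 34, 60) = 60
H (Bob): min(26, 38, 46) = 26
I (Bob): min(16, 67) = 16
J (Bob): min(30, 34, 93) = 30
G (Alice): max(26, 16, 30) = 30
B (Bob): min(60, 30, 8) = 8
M (Bob): min(79, 12) = 12
N (Bob): min(55, 6) = 6
L (Alice): max(12, 6, 17) = 17
P (Bob): min(93, 75) = 75
Q (Bob): min(51, 44) = 44
O (Alice): max(75, 44) = 75
K (Bob): min(17, 75, 38) = 17
Root (Alice): max(8, 17, 75) = 75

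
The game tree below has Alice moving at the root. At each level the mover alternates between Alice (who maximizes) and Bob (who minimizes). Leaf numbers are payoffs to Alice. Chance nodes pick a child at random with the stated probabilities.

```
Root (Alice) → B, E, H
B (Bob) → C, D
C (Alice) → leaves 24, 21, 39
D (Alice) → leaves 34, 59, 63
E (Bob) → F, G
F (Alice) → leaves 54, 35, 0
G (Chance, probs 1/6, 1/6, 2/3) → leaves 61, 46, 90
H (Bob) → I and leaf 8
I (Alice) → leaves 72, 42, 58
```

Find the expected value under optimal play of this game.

54

C (Alice): max(24, 21, 39) = 39
D (Alice): max(34, 59, 63) = 63
B (Bob): min(39, 63) = 39
F (Alice): max(54, 35, 0) = 54
G (Chance): 1/6·61 + 1/6·46 + 2/3·90 = 77.83
E (Bob): min(54, 77.83) = 54
I (Alice): max(72, 42, 58) = 72
H (Bob): min(72, 8) = 8
Root (Alice): max(39, 54, 8) = 54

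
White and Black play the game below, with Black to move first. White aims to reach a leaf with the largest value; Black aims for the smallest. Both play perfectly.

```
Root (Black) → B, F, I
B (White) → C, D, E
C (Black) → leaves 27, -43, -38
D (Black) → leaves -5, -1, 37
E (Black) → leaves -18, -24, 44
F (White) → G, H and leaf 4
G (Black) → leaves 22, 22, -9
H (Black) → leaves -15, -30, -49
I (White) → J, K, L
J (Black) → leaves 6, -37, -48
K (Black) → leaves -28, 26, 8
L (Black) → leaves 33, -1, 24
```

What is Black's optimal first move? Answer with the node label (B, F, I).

C (Black): min(27, -43, -38) = -43
D (Black): min(-5, -1, 37) = -5
E (Black): min(-18, -24, 44) = -24
B (White): max(-43, -5, -24) = -5
G (Black): min(22, 22, -9) = -9
H (Black): min(-15, -30, -49) = -49
F (White): max(-9, -49, 4) = 4
J (Black): min(6, -37, -48) = -48
K (Black): min(-28, 26, 8) = -28
L (Black): min(33, -1, 24) = -1
I (White): max(-48, -28, -1) = -1
Root (Black): min(-5, 4, -1) = -5
Black picks the child with the lowest value: B (value -5).

B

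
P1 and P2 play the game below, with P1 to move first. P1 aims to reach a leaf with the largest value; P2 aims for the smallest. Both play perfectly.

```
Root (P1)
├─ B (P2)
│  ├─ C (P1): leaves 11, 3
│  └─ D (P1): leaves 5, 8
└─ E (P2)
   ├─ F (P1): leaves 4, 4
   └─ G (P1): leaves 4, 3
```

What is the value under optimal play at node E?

F: max(4, 4) = 4
G: max(4, 3) = 4
E: min(4, 4) = 4

4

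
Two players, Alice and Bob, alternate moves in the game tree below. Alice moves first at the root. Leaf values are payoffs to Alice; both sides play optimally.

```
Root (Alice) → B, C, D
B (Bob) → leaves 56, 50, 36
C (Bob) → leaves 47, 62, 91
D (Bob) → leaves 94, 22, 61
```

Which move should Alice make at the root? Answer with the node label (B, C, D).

C

B (Bob): min(56, 50, 36) = 36
C (Bob): min(47, 62, 91) = 47
D (Bob): min(94, 22, 61) = 22
Root (Alice): max(36, 47, 22) = 47
Alice picks the child with the highest value: C (value 47).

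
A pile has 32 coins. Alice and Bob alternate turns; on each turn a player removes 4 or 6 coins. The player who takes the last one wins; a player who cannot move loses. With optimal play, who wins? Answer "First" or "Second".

Second

Mark each pile size as W (mover wins) or L (mover loses):
i:   0  1  2  3  4  5  6  7  8  9 10 11 12 13 14 15 16 17 18 19 20 21 22 23 24 25 26 27 28 29 30 31 32
     L  L  L  L  W  W  W  W  W  W  L  L  L  L  W  W  W  W  W  W  L  L  L  L  W  W  W  W  W  W  L  L  L
Position 32 is L, so the second player wins.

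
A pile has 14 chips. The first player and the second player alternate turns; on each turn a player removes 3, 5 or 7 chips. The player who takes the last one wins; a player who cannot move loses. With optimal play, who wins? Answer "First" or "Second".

First

Compute winning (W) and losing (L) positions by backward induction:
i:   0  1  2  3  4  5  6  7  8  9 10 11 12 13 14
     L  L  L  W  W  W  W  W  W  W  L  L  L  W  W
Position 14 is W, so the first player wins.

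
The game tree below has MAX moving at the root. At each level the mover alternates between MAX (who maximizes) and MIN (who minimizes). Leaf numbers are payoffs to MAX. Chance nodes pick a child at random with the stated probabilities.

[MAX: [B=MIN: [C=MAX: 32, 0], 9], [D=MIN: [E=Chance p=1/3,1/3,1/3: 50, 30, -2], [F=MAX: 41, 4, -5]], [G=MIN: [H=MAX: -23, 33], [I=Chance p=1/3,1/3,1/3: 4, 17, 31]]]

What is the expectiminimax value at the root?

26

C (MAX): max(32, 0) = 32
B (MIN): min(32, 9) = 9
E (Chance): 1/3·50 + 1/3·30 + 1/3·-2 = 26
F (MAX): max(41, 4, -5) = 41
D (MIN): min(26, 41) = 26
H (MAX): max(-23, 33) = 33
I (Chance): 1/3·4 + 1/3·17 + 1/3·31 = 17.33
G (MIN): min(33, 17.33) = 17.33
Root (MAX): max(9, 26, 17.33) = 26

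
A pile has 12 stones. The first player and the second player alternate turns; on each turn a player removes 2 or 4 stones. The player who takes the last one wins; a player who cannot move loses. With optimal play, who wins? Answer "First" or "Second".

Second

Positions where the player to move wins (W) vs loses (L):
i:   0  1  2  3  4  5  6  7  8  9 10 11 12
     L  L  W  W  W  W  L  L  W  W  W  W  L
Position 12 is L, so the second player wins.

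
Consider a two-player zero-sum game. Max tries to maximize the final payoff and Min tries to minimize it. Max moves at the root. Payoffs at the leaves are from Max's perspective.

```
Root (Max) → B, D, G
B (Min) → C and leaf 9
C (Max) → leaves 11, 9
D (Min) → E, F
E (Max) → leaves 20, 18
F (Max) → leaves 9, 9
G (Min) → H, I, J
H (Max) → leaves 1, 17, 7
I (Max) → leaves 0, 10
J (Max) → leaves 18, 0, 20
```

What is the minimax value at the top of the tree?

C (Max): max(11, 9) = 11
B (Min): min(11, 9) = 9
E (Max): max(20, 18) = 20
F (Max): max(9, 9) = 9
D (Min): min(20, 9) = 9
H (Max): max(1, 17, 7) = 17
I (Max): max(0, 10) = 10
J (Max): max(18, 0, 20) = 20
G (Min): min(17, 10, 20) = 10
Root (Max): max(9, 9, 10) = 10

10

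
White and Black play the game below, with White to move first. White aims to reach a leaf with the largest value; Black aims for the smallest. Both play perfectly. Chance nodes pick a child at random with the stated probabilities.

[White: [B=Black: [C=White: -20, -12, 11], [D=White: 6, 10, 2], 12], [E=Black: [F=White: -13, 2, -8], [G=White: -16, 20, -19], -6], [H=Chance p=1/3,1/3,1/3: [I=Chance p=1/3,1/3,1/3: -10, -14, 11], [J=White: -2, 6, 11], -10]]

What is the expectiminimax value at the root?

10

C (White): max(-20, -12, 11) = 11
D (White): max(6, 10, 2) = 10
B (Black): min(11, 10, 12) = 10
F (White): max(-13, 2, -8) = 2
G (White): max(-16, 20, -19) = 20
E (Black): min(2, 20, -6) = -6
I (Chance): 1/3·-10 + 1/3·-14 + 1/3·11 = -4.33
J (White): max(-2, 6, 11) = 11
H (Chance): 1/3·-4.33 + 1/3·11 + 1/3·-10 = -1.11
Root (White): max(10, -6, -1.11) = 10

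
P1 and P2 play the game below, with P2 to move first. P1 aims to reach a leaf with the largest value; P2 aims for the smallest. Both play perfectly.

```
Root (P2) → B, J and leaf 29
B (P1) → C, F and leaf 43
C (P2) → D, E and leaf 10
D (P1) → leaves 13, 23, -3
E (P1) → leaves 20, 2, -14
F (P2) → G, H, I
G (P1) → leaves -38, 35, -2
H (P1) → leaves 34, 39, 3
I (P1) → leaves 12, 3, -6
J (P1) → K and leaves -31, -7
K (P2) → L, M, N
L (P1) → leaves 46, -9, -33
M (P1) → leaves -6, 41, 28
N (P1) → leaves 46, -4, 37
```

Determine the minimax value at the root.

29

D (P1): max(13, 23, -3) = 23
E (P1): max(20, 2, -14) = 20
C (P2): min(23, 20, 10) = 10
G (P1): max(-38, 35, -2) = 35
H (P1): max(34, 39, 3) = 39
I (P1): max(12, 3, -6) = 12
F (P2): min(35, 39, 12) = 12
B (P1): max(10, 12, 43) = 43
L (P1): max(46, -9, -33) = 46
M (P1): max(-6, 41, 28) = 41
N (P1): max(46, -4, 37) = 46
K (P2): min(46, 41, 46) = 41
J (P1): max(41, -31, -7) = 41
Root (P2): min(43, 41, 29) = 29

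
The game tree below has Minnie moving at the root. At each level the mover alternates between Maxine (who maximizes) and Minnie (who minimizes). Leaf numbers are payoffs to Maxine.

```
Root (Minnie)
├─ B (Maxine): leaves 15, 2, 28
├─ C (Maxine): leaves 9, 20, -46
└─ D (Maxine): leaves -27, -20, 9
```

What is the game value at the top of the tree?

B (Maxine): max(15, 2, 28) = 28
C (Maxine): max(9, 20, -46) = 20
D (Maxine): max(-27, -20, 9) = 9
Root (Minnie): min(28, 20, 9) = 9

9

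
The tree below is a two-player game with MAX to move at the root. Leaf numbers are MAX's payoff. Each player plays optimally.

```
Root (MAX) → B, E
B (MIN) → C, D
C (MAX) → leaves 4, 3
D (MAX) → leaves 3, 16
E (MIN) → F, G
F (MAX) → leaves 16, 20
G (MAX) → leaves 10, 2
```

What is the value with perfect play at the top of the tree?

C (MAX): max(4, 3) = 4
D (MAX): max(3, 16) = 16
B (MIN): min(4, 16) = 4
F (MAX): max(16, 20) = 20
G (MAX): max(10, 2) = 10
E (MIN): min(20, 10) = 10
Root (MAX): max(4, 10) = 10

10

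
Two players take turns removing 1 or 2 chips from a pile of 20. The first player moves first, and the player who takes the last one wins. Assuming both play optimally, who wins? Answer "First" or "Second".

First

W/L table (W = player to move can force a win):
i:   0  1  2  3  4  5  6  7  8  9 10 11 12 13 14 15 16 17 18 19 20
     L  W  W  L  W  W  L  W  W  L  W  W  L  W  W  L  W  W  L  W  W
Position 20 is W, so the first player wins.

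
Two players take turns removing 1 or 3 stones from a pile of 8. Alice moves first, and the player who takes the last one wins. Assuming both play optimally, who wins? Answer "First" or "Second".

Second

i:   0  1  2  3  4  5  6  7  8
     L  W  L  W  L  W  L  W  L
Position 8 is L, so the second player wins.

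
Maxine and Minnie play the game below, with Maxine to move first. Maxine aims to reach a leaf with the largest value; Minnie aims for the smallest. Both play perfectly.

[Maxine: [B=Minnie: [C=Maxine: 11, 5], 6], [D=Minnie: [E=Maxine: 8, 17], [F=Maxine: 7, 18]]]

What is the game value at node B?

C: max(11, 5) = 11
B: min(11, 6) = 6

6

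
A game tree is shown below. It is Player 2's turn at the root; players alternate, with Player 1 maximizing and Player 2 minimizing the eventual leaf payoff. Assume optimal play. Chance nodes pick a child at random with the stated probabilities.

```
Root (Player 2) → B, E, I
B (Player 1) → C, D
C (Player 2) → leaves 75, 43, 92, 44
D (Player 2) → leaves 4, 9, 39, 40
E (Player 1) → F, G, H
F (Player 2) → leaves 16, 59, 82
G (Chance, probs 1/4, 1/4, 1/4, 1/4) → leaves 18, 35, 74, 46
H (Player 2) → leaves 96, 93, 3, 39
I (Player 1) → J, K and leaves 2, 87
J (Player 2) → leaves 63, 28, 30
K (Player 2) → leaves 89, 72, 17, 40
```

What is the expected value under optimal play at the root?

C (Player 2): min(75, 43, 92, 44) = 43
D (Player 2): min(4, 9, 39, 40) = 4
B (Player 1): max(43, 4) = 43
F (Player 2): min(16, 59, 82) = 16
G (Chance): 1/4·18 + 1/4·35 + 1/4·74 + 1/4·46 = 43.25
H (Player 2): min(96, 93, 3, 39) = 3
E (Player 1): max(16, 43.25, 3) = 43.25
J (Player 2): min(63, 28, 30) = 28
K (Player 2): min(89, 72, 17, 40) = 17
I (Player 1): max(28, 17, 2, 87) = 87
Root (Player 2): min(43, 43.25, 87) = 43

43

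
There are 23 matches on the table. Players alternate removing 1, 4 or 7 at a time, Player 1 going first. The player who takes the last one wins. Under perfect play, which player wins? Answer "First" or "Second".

Compute winning (W) and losing (L) positions by backward induction:
i:   0  1  2  3  4  5  6  7  8  9 10 11 12 13 14 15 16 17 18 19 20 21 22 23
     L  W  L  W  W  L  W  W  L  W  L  W  W  L  W  W  L  W  L  W  W  L  W  W
Position 23 is W, so the first player wins.

First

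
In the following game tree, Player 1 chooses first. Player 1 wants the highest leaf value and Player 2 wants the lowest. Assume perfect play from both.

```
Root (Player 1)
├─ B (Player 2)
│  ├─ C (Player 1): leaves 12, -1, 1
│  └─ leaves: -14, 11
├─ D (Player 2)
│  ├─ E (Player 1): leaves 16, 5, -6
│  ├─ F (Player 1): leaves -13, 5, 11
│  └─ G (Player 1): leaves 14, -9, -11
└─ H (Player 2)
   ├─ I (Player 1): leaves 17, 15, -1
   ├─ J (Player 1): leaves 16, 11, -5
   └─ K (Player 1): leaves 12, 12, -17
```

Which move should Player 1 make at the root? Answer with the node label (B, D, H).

C (Player 1): max(12, -1, 1) = 12
B (Player 2): min(12, -14, 11) = -14
E (Player 1): max(16, 5, -6) = 16
F (Player 1): max(-13, 5, 11) = 11
G (Player 1): max(14, -9, -11) = 14
D (Player 2): min(16, 11, 14) = 11
I (Player 1): max(17, 15, -1) = 17
J (Player 1): max(16, 11, -5) = 16
K (Player 1): max(12, 12, -17) = 12
H (Player 2): min(17, 16, 12) = 12
Root (Player 1): max(-14, 11, 12) = 12
Player 1 picks the child with the highest value: H (value 12).

H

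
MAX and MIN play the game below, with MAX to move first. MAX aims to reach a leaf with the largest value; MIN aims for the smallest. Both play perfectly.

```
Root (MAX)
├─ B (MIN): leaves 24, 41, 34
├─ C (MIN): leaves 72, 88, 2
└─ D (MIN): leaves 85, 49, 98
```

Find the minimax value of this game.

B (MIN): min(24, 41, 34) = 24
C (MIN): min(72, 88, 2) = 2
D (MIN): min(85, 49, 98) = 49
Root (MAX): max(24, 2, 49) = 49

49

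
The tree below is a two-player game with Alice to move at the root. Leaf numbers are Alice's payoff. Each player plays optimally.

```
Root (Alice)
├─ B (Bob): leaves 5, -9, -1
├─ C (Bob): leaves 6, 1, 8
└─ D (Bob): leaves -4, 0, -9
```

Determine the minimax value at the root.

1

B (Bob): min(5, -9, -1) = -9
C (Bob): min(6, 1, 8) = 1
D (Bob): min(-4, 0, -9) = -9
Root (Alice): max(-9, 1, -9) = 1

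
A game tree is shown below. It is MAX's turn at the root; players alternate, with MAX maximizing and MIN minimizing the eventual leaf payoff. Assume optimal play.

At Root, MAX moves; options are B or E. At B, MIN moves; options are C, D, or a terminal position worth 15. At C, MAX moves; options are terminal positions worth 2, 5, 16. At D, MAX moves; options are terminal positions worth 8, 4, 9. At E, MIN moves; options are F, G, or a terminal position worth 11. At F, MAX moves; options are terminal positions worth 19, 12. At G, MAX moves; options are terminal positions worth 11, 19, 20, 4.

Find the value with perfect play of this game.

11

C (MAX): max(2, 5, 16) = 16
D (MAX): max(8, 4, 9) = 9
B (MIN): min(16, 9, 15) = 9
F (MAX): max(19, 12) = 19
G (MAX): max(11, 19, 20, 4) = 20
E (MIN): min(19, 20, 11) = 11
Root (MAX): max(9, 11) = 11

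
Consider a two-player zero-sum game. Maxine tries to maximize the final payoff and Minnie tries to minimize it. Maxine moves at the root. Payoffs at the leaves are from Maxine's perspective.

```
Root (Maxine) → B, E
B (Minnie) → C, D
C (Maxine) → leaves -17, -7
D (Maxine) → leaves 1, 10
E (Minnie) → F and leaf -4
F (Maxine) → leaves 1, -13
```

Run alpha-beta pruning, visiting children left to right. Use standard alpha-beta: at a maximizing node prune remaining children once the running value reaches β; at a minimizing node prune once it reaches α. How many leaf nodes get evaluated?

C [α=-∞,β=+∞]: v=-7
D [α=-∞,β=-7]: v=1 after child 1 ≥ β → β-cutoff, skip 1
B [α=-∞,β=+∞]: v=-7
F [α=-7,β=+∞]: v=1
E [α=-7,β=+∞]: v=-4
Root [α=-∞,β=+∞]: v=-4
Leaves evaluated: 6 of 7.

6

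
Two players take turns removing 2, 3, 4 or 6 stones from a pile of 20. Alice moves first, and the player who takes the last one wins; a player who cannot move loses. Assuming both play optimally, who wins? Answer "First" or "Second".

First

W/L table (W = player to move can force a win):
i:   0  1  2  3  4  5  6  7  8  9 10 11 12 13 14 15 16 17 18 19 20
     L  L  W  W  W  W  W  W  L  L  W  W  W  W  W  W  L  L  W  W  W
Position 20 is W, so the first player wins.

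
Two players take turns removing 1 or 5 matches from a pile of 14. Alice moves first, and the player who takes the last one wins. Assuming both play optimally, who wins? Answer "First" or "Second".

Positions where the player to move wins (W) vs loses (L):
i:   0  1  2  3  4  5  6  7  8  9 10 11 12 13 14
     L  W  L  W  L  W  L  W  L  W  L  W  L  W  L
Position 14 is L, so the second player wins.

Second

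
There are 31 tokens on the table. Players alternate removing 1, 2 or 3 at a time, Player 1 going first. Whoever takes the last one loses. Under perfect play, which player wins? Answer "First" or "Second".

Positions where the player to move wins (W) vs loses (L):
i:   0  1  2  3  4  5  6  7  8  9 10 11 12 13 14 15 16 17 18 19 20 21 22 23 24 25 26 27 28 29 30 31
     W  L  W  W  W  L  W  W  W  L  W  W  W  L  W  W  W  L  W  W  W  L  W  W  W  L  W  W  W  L  W  W
Position 31 is W, so the first player wins.

First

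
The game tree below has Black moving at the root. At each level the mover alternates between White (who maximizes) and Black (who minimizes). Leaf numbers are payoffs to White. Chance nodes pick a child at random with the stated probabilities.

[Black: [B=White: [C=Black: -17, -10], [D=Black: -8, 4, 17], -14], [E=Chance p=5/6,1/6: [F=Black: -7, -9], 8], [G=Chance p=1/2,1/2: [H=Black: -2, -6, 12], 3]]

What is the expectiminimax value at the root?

-8

C (Black): min(-17, -10) = -17
D (Black): min(-8, 4, 17) = -8
B (White): max(-17, -8, -14) = -8
F (Black): min(-7, -9) = -9
E (Chance): 5/6·-9 + 1/6·8 = -6.17
H (Black): min(-2, -6, 12) = -6
G (Chance): 1/2·-6 + 1/2·3 = -1.5
Root (Black): min(-8, -6.17, -1.5) = -8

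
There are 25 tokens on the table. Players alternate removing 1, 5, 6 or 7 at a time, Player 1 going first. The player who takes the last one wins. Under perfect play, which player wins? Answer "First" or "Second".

Mark each pile size as W (mover wins) or L (mover loses):
i:   0  1  2  3  4  5  6  7  8  9 10 11 12 13 14 15 16 17 18 19 20 21 22 23 24 25
     L  W  L  W  L  W  W  W  W  W  W  W  L  W  L  W  L  W  W  W  W  W  W  W  L  W
Position 25 is W, so the first player wins.

First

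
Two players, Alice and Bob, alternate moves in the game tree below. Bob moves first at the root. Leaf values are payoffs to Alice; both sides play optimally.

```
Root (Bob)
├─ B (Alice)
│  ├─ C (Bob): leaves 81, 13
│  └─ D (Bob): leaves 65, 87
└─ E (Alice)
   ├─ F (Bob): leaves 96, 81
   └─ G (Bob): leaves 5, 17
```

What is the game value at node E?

F: min(96, 81) = 81
G: min(5, 17) = 5
E: max(81, 5) = 81

81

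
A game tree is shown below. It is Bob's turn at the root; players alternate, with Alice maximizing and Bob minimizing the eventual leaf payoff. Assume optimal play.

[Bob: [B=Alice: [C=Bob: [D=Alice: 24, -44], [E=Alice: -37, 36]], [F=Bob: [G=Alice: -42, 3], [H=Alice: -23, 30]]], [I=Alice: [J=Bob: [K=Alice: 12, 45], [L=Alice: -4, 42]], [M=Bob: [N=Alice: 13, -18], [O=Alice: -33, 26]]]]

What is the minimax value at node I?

K: max(12, 45) = 45
L: max(-4, 42) = 42
J: min(45, 42) = 42
N: max(13, -18) = 13
O: max(-33, 26) = 26
M: min(13, 26) = 13
I: max(42, 13) = 42

42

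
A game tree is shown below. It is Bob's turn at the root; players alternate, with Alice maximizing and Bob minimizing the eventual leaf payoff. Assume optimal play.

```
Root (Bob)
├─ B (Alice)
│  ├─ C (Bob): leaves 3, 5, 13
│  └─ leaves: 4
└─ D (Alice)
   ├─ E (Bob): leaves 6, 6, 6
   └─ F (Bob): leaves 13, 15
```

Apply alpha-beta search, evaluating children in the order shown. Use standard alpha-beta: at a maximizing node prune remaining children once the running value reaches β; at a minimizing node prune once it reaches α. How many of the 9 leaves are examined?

7

C [α=-∞,β=+∞]: v=3
B [α=-∞,β=+∞]: v=4
E [α=-∞,β=4]: v=6
D [α=-∞,β=4]: v=6 after child 1 ≥ β → β-cutoff, skip 1
Root [α=-∞,β=+∞]: v=4
Leaves evaluated: 7 of 9.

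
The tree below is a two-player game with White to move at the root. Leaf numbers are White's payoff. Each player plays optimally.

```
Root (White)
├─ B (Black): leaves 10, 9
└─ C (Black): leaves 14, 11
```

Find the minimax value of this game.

11

B (Black): min(10, 9) = 9
C (Black): min(14, 11) = 11
Root (White): max(9, 11) = 11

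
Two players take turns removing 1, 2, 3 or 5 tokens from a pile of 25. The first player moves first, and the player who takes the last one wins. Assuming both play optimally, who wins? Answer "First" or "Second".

First

Positions where the player to move wins (W) vs loses (L):
i:   0  1  2  3  4  5  6  7  8  9 10 11 12 13 14 15 16 17 18 19 20 21 22 23 24 25
     L  W  W  W  L  W  W  W  L  W  W  W  L  W  W  W  L  W  W  W  L  W  W  W  L  W
Position 25 is W, so the first player wins.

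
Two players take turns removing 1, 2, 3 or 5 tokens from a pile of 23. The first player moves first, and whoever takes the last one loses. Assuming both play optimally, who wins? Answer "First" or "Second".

Mark each pile size as W (mover wins) or L (mover loses):
i:   0  1  2  3  4  5  6  7  8  9 10 11 12 13 14 15 16 17 18 19 20 21 22 23
     W  L  W  W  W  L  W  W  W  L  W  W  W  L  W  W  W  L  W  W  W  L  W  W
Position 23 is W, so the first player wins.

First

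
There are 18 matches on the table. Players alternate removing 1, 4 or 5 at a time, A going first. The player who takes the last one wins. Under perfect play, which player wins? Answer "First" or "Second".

i:   0  1  2  3  4  5  6  7  8  9 10 11 12 13 14 15 16 17 18
     L  W  L  W  W  W  W  W  L  W  L  W  W  W  W  W  L  W  L
Position 18 is L, so the second player wins.

Second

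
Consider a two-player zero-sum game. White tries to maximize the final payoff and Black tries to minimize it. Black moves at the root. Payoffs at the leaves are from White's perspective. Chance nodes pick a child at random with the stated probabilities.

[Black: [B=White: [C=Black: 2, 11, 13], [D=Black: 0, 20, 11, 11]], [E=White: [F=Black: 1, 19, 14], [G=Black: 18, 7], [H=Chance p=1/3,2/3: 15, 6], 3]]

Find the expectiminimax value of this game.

C (Black): min(2, 11, 13) = 2
D (Black): min(0, 20, 11, 11) = 0
B (White): max(2, 0) = 2
F (Black): min(1, 19, 14) = 1
G (Black): min(18, 7) = 7
H (Chance): 1/3·15 + 2/3·6 = 9
E (White): max(1, 7, 9, 3) = 9
Root (Black): min(2, 9) = 2

2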